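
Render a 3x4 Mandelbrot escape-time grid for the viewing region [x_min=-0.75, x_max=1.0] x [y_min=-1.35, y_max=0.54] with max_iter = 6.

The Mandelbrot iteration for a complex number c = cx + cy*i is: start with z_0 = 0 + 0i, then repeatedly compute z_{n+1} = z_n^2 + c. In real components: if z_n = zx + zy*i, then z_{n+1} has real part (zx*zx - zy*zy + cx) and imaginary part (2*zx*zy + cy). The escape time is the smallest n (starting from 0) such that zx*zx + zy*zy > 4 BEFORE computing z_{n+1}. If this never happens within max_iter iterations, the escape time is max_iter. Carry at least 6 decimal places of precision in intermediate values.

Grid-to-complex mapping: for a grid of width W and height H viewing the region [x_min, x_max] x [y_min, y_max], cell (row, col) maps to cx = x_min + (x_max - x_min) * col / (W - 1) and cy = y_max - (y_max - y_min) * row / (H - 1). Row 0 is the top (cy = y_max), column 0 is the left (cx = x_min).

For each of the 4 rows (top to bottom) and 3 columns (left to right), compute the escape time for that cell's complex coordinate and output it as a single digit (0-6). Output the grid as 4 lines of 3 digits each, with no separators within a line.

(row=0, col=0): c = -0.7500 + 0.5400i → escape time 6
(row=0, col=1): c = 0.1250 + 0.5400i → escape time 6
(row=0, col=2): c = 1.0000 + 0.5400i → escape time 2
(row=1, col=0): c = -0.7500 + -0.0900i → escape time 6
(row=1, col=1): c = 0.1250 + -0.0900i → escape time 6
(row=1, col=2): c = 1.0000 + -0.0900i → escape time 2
(row=2, col=0): c = -0.7500 + -0.7200i → escape time 4
(row=2, col=1): c = 0.1250 + -0.7200i → escape time 6
(row=2, col=2): c = 1.0000 + -0.7200i → escape time 2
(row=3, col=0): c = -0.7500 + -1.3500i → escape time 2
(row=3, col=1): c = 0.1250 + -1.3500i → escape time 2
(row=3, col=2): c = 1.0000 + -1.3500i → escape time 2

Answer: 662
662
462
222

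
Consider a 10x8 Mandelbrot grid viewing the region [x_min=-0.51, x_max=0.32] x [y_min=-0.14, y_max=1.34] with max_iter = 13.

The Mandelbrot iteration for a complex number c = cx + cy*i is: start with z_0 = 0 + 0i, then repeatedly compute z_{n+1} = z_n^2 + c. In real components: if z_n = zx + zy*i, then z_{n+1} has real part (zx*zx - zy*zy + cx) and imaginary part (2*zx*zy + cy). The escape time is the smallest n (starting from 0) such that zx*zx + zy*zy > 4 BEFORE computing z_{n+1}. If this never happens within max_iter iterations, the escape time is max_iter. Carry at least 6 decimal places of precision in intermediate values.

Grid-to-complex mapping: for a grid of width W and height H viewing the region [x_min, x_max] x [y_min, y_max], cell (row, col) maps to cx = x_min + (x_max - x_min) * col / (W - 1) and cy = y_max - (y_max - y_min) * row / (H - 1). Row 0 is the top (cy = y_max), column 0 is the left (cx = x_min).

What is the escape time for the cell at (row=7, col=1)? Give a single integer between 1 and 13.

z_0 = 0 + 0i, c = -0.4178 + -0.1400i
Iter 1: z = -0.4178 + -0.1400i, |z|^2 = 0.1941
Iter 2: z = -0.2628 + -0.0230i, |z|^2 = 0.0696
Iter 3: z = -0.3492 + -0.1279i, |z|^2 = 0.1383
Iter 4: z = -0.3122 + -0.0507i, |z|^2 = 0.1000
Iter 5: z = -0.3229 + -0.1084i, |z|^2 = 0.1160
Iter 6: z = -0.3253 + -0.0700i, |z|^2 = 0.1107
Iter 7: z = -0.3169 + -0.0944i, |z|^2 = 0.1093
Iter 8: z = -0.3263 + -0.0801i, |z|^2 = 0.1129
Iter 9: z = -0.3177 + -0.0877i, |z|^2 = 0.1087
Iter 10: z = -0.3245 + -0.0843i, |z|^2 = 0.1124
Iter 11: z = -0.3196 + -0.0853i, |z|^2 = 0.1094
Iter 12: z = -0.3229 + -0.0855i, |z|^2 = 0.1116

Answer: 13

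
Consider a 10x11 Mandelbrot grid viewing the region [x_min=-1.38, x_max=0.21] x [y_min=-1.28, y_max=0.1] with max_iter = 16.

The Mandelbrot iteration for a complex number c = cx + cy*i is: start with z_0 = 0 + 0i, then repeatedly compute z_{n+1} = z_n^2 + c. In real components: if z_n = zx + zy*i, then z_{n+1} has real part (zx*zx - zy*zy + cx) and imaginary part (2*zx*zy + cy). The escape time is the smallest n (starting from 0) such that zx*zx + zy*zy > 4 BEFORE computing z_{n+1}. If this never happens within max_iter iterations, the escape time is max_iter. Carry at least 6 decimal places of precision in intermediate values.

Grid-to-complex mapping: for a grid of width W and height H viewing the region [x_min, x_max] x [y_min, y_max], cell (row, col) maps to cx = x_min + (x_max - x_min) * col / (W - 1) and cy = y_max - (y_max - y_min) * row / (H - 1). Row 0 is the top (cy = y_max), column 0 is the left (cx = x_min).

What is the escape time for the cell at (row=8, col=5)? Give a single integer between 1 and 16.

Answer: 4

Derivation:
z_0 = 0 + 0i, c = -0.4967 + -1.0040i
Iter 1: z = -0.4967 + -1.0040i, |z|^2 = 1.2547
Iter 2: z = -1.2580 + -0.0067i, |z|^2 = 1.5826
Iter 3: z = 1.0859 + -0.9872i, |z|^2 = 2.1536
Iter 4: z = -0.2920 + -3.1478i, |z|^2 = 9.9942
Escaped at iteration 4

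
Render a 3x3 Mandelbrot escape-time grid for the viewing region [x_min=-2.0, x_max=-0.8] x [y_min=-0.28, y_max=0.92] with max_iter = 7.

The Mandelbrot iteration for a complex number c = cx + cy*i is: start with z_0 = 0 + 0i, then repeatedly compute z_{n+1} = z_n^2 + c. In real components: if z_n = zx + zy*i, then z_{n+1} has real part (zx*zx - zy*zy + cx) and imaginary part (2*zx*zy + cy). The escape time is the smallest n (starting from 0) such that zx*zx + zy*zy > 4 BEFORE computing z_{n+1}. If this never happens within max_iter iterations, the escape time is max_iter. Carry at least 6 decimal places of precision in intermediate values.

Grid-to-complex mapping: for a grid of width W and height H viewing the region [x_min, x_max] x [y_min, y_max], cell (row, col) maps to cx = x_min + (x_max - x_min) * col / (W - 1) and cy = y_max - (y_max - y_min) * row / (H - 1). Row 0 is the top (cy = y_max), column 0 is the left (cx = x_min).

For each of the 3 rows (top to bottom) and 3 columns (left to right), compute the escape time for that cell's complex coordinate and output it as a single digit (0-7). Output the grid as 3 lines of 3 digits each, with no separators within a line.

(row=0, col=0): c = -2.0000 + 0.9200i → escape time 1
(row=0, col=1): c = -1.4000 + 0.9200i → escape time 3
(row=0, col=2): c = -0.8000 + 0.9200i → escape time 3
(row=1, col=0): c = -2.0000 + 0.3200i → escape time 1
(row=1, col=1): c = -1.4000 + 0.3200i → escape time 5
(row=1, col=2): c = -0.8000 + 0.3200i → escape time 7
(row=2, col=0): c = -2.0000 + -0.2800i → escape time 1
(row=2, col=1): c = -1.4000 + -0.2800i → escape time 5
(row=2, col=2): c = -0.8000 + -0.2800i → escape time 7

Answer: 133
157
157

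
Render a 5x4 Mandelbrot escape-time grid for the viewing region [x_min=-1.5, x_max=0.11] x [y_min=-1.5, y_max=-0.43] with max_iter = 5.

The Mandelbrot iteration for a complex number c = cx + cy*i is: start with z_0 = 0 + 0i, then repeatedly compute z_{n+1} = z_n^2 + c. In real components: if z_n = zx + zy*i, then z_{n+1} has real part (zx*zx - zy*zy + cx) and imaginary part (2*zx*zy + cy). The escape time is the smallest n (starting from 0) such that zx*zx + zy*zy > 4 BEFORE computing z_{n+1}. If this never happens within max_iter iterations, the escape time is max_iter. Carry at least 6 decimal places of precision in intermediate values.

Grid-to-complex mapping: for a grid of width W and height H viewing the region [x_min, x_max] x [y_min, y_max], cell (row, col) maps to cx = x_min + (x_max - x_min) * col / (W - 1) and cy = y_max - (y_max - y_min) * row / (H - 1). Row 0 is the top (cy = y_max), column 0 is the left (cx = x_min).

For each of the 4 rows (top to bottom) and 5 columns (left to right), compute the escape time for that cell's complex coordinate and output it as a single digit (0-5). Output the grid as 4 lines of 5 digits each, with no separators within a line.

Answer: 45555
33455
23343
12222

Derivation:
(row=0, col=0): c = -1.5000 + -0.4300i → escape time 4
(row=0, col=1): c = -1.0975 + -0.4300i → escape time 5
(row=0, col=2): c = -0.6950 + -0.4300i → escape time 5
(row=0, col=3): c = -0.2925 + -0.4300i → escape time 5
(row=0, col=4): c = 0.1100 + -0.4300i → escape time 5
(row=1, col=0): c = -1.5000 + -0.7867i → escape time 3
(row=1, col=1): c = -1.0975 + -0.7867i → escape time 3
(row=1, col=2): c = -0.6950 + -0.7867i → escape time 4
(row=1, col=3): c = -0.2925 + -0.7867i → escape time 5
(row=1, col=4): c = 0.1100 + -0.7867i → escape time 5
(row=2, col=0): c = -1.5000 + -1.1433i → escape time 2
(row=2, col=1): c = -1.0975 + -1.1433i → escape time 3
(row=2, col=2): c = -0.6950 + -1.1433i → escape time 3
(row=2, col=3): c = -0.2925 + -1.1433i → escape time 4
(row=2, col=4): c = 0.1100 + -1.1433i → escape time 3
(row=3, col=0): c = -1.5000 + -1.5000i → escape time 1
(row=3, col=1): c = -1.0975 + -1.5000i → escape time 2
(row=3, col=2): c = -0.6950 + -1.5000i → escape time 2
(row=3, col=3): c = -0.2925 + -1.5000i → escape time 2
(row=3, col=4): c = 0.1100 + -1.5000i → escape time 2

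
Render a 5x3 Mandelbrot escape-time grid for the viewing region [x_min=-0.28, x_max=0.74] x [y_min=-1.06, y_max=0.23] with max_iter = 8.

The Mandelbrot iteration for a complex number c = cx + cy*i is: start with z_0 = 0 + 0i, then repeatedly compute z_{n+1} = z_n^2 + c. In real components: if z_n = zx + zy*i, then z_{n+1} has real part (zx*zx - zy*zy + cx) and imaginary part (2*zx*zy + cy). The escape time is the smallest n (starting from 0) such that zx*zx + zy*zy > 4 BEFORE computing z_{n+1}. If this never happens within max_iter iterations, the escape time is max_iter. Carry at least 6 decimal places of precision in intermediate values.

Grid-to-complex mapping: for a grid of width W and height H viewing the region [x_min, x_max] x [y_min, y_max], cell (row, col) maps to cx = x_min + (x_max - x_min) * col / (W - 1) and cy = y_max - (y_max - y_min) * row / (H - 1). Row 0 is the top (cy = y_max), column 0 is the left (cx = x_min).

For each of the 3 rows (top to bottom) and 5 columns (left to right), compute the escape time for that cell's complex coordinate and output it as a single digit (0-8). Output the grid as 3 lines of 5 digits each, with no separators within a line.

Answer: 88863
88863
55322

Derivation:
(row=0, col=0): c = -0.2800 + 0.2300i → escape time 8
(row=0, col=1): c = -0.0250 + 0.2300i → escape time 8
(row=0, col=2): c = 0.2300 + 0.2300i → escape time 8
(row=0, col=3): c = 0.4850 + 0.2300i → escape time 6
(row=0, col=4): c = 0.7400 + 0.2300i → escape time 3
(row=1, col=0): c = -0.2800 + -0.4150i → escape time 8
(row=1, col=1): c = -0.0250 + -0.4150i → escape time 8
(row=1, col=2): c = 0.2300 + -0.4150i → escape time 8
(row=1, col=3): c = 0.4850 + -0.4150i → escape time 6
(row=1, col=4): c = 0.7400 + -0.4150i → escape time 3
(row=2, col=0): c = -0.2800 + -1.0600i → escape time 5
(row=2, col=1): c = -0.0250 + -1.0600i → escape time 5
(row=2, col=2): c = 0.2300 + -1.0600i → escape time 3
(row=2, col=3): c = 0.4850 + -1.0600i → escape time 2
(row=2, col=4): c = 0.7400 + -1.0600i → escape time 2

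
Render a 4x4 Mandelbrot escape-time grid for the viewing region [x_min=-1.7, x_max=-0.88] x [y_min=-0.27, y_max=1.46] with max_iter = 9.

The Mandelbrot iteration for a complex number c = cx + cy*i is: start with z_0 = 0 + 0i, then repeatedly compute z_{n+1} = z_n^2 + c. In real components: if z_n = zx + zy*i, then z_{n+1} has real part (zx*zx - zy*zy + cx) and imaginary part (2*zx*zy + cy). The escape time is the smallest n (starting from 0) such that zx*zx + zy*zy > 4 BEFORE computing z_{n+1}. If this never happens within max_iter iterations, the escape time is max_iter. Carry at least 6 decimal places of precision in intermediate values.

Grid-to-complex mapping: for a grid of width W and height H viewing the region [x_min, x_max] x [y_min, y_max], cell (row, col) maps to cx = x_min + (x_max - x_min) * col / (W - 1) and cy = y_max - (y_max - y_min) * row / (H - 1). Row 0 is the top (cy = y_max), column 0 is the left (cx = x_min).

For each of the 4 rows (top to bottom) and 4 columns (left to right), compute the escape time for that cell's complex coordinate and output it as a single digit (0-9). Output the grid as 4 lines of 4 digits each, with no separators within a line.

(row=0, col=0): c = -1.7000 + 1.4600i → escape time 1
(row=0, col=1): c = -1.4267 + 1.4600i → escape time 1
(row=0, col=2): c = -1.1533 + 1.4600i → escape time 2
(row=0, col=3): c = -0.8800 + 1.4600i → escape time 2
(row=1, col=0): c = -1.7000 + 0.8833i → escape time 2
(row=1, col=1): c = -1.4267 + 0.8833i → escape time 3
(row=1, col=2): c = -1.1533 + 0.8833i → escape time 3
(row=1, col=3): c = -0.8800 + 0.8833i → escape time 3
(row=2, col=0): c = -1.7000 + 0.3067i → escape time 4
(row=2, col=1): c = -1.4267 + 0.3067i → escape time 5
(row=2, col=2): c = -1.1533 + 0.3067i → escape time 9
(row=2, col=3): c = -0.8800 + 0.3067i → escape time 9
(row=3, col=0): c = -1.7000 + -0.2700i → escape time 4
(row=3, col=1): c = -1.4267 + -0.2700i → escape time 5
(row=3, col=2): c = -1.1533 + -0.2700i → escape time 9
(row=3, col=3): c = -0.8800 + -0.2700i → escape time 9

Answer: 1122
2333
4599
4599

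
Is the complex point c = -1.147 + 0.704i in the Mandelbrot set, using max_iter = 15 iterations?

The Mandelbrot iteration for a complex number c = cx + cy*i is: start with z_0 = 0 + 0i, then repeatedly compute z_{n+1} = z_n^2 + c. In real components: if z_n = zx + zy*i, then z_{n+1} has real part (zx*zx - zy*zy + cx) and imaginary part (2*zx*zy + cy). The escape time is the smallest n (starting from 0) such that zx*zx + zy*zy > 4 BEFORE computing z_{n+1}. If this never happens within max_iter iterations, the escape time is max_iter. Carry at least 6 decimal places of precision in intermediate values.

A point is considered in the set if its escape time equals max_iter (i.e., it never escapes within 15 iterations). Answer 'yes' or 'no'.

z_0 = 0 + 0i, c = -1.1470 + 0.7040i
Iter 1: z = -1.1470 + 0.7040i, |z|^2 = 1.8112
Iter 2: z = -0.3270 + -0.9110i, |z|^2 = 0.9368
Iter 3: z = -1.8699 + 1.2998i, |z|^2 = 5.1861
Escaped at iteration 3

Answer: no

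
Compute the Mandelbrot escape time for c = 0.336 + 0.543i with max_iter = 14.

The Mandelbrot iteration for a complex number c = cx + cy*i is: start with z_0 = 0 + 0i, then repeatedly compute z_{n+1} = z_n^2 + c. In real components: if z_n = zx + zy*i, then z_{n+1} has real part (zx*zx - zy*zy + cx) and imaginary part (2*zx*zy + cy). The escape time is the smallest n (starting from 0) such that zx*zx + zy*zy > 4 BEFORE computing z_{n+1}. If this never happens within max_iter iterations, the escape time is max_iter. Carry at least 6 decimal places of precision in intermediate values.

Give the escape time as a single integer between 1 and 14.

Answer: 14

Derivation:
z_0 = 0 + 0i, c = 0.3360 + 0.5430i
Iter 1: z = 0.3360 + 0.5430i, |z|^2 = 0.4077
Iter 2: z = 0.1540 + 0.9079i, |z|^2 = 0.8480
Iter 3: z = -0.4645 + 0.8227i, |z|^2 = 0.8927
Iter 4: z = -0.1251 + -0.2214i, |z|^2 = 0.0646
Iter 5: z = 0.3026 + 0.5984i, |z|^2 = 0.4496
Iter 6: z = 0.0695 + 0.9052i, |z|^2 = 0.8242
Iter 7: z = -0.4785 + 0.6689i, |z|^2 = 0.6764
Iter 8: z = 0.1176 + -0.0971i, |z|^2 = 0.0233
Iter 9: z = 0.3404 + 0.5202i, |z|^2 = 0.3864
Iter 10: z = 0.1813 + 0.8971i, |z|^2 = 0.8377
Iter 11: z = -0.4359 + 0.8683i, |z|^2 = 0.9440
Iter 12: z = -0.2279 + -0.2140i, |z|^2 = 0.0977
Iter 13: z = 0.3421 + 0.6405i, |z|^2 = 0.5273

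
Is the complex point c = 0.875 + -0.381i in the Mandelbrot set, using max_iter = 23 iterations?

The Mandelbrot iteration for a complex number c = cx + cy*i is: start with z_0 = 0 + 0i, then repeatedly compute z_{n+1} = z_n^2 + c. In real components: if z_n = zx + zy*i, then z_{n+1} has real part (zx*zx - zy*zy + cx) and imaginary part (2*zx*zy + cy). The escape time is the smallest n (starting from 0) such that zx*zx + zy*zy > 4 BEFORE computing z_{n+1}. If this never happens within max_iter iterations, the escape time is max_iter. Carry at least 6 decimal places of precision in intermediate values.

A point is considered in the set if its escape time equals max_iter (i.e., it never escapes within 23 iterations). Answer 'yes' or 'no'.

Answer: no

Derivation:
z_0 = 0 + 0i, c = 0.8750 + -0.3810i
Iter 1: z = 0.8750 + -0.3810i, |z|^2 = 0.9108
Iter 2: z = 1.4955 + -1.0477i, |z|^2 = 3.3342
Iter 3: z = 2.0136 + -3.5147i, |z|^2 = 16.4081
Escaped at iteration 3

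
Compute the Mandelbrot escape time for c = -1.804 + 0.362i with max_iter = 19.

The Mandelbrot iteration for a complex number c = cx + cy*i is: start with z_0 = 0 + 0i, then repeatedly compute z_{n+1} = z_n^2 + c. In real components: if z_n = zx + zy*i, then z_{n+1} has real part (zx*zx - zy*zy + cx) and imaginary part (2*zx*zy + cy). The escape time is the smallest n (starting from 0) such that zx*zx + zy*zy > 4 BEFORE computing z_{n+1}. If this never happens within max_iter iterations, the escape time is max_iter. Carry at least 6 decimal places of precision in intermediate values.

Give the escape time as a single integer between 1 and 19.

Answer: 3

Derivation:
z_0 = 0 + 0i, c = -1.8040 + 0.3620i
Iter 1: z = -1.8040 + 0.3620i, |z|^2 = 3.3855
Iter 2: z = 1.3194 + -0.9441i, |z|^2 = 2.6321
Iter 3: z = -0.9546 + -2.1292i, |z|^2 = 5.4448
Escaped at iteration 3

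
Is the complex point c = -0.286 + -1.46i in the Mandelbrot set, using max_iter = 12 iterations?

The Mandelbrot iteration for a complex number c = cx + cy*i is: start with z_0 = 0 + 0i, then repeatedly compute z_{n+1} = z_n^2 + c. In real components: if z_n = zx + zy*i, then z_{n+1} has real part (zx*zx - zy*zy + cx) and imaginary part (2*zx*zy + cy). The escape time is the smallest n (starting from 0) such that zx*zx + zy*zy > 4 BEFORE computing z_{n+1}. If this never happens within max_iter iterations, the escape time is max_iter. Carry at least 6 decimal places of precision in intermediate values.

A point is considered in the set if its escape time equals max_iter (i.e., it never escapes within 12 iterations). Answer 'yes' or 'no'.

z_0 = 0 + 0i, c = -0.2860 + -1.4600i
Iter 1: z = -0.2860 + -1.4600i, |z|^2 = 2.2134
Iter 2: z = -2.3358 + -0.6249i, |z|^2 = 5.8465
Escaped at iteration 2

Answer: no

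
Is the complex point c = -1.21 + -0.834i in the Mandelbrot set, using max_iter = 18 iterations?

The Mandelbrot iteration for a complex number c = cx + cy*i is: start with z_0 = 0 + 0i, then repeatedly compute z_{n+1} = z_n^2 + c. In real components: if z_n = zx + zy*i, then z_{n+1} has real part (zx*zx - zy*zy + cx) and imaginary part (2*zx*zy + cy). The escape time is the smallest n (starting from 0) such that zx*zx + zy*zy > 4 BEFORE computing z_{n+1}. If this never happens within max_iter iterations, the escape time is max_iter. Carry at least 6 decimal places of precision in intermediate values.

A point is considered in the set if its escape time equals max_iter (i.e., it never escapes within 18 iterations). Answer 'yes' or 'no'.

Answer: no

Derivation:
z_0 = 0 + 0i, c = -1.2100 + -0.8340i
Iter 1: z = -1.2100 + -0.8340i, |z|^2 = 2.1597
Iter 2: z = -0.4415 + 1.1843i, |z|^2 = 1.5974
Iter 3: z = -2.4176 + -1.8796i, |z|^2 = 9.3779
Escaped at iteration 3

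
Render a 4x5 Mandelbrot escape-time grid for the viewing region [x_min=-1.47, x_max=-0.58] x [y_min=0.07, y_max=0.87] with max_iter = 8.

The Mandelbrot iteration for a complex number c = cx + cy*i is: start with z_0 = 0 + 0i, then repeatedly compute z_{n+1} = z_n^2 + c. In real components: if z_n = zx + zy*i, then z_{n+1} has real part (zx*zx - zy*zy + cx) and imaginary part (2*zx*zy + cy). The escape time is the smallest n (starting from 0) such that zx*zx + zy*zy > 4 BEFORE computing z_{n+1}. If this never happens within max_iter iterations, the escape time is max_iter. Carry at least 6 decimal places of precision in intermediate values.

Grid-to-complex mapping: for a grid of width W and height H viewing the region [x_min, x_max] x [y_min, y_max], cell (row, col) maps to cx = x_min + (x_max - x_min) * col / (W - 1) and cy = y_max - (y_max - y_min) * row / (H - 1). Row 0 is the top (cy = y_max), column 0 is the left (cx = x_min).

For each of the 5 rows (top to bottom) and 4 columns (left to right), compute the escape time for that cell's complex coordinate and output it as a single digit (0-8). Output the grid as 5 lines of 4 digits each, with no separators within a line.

(row=0, col=0): c = -1.4700 + 0.8700i → escape time 3
(row=0, col=1): c = -1.1733 + 0.8700i → escape time 3
(row=0, col=2): c = -0.8767 + 0.8700i → escape time 3
(row=0, col=3): c = -0.5800 + 0.8700i → escape time 4
(row=1, col=0): c = -1.4700 + 0.6700i → escape time 3
(row=1, col=1): c = -1.1733 + 0.6700i → escape time 3
(row=1, col=2): c = -0.8767 + 0.6700i → escape time 4
(row=1, col=3): c = -0.5800 + 0.6700i → escape time 8
(row=2, col=0): c = -1.4700 + 0.4700i → escape time 3
(row=2, col=1): c = -1.1733 + 0.4700i → escape time 5
(row=2, col=2): c = -0.8767 + 0.4700i → escape time 6
(row=2, col=3): c = -0.5800 + 0.4700i → escape time 8
(row=3, col=0): c = -1.4700 + 0.2700i → escape time 5
(row=3, col=1): c = -1.1733 + 0.2700i → escape time 8
(row=3, col=2): c = -0.8767 + 0.2700i → escape time 8
(row=3, col=3): c = -0.5800 + 0.2700i → escape time 8
(row=4, col=0): c = -1.4700 + 0.0700i → escape time 8
(row=4, col=1): c = -1.1733 + 0.0700i → escape time 8
(row=4, col=2): c = -0.8767 + 0.0700i → escape time 8
(row=4, col=3): c = -0.5800 + 0.0700i → escape time 8

Answer: 3334
3348
3568
5888
8888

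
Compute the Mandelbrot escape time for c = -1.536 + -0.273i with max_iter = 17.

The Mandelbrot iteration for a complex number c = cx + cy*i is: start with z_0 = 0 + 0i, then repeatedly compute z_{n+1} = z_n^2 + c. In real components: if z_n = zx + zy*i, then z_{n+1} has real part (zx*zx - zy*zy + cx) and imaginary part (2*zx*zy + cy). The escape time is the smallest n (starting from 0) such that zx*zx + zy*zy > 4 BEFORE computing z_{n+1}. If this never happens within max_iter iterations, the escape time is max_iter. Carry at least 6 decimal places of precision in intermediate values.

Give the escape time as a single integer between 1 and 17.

Answer: 5

Derivation:
z_0 = 0 + 0i, c = -1.5360 + -0.2730i
Iter 1: z = -1.5360 + -0.2730i, |z|^2 = 2.4338
Iter 2: z = 0.7488 + 0.5657i, |z|^2 = 0.8806
Iter 3: z = -1.2953 + 0.5741i, |z|^2 = 2.0074
Iter 4: z = -0.1877 + -1.7603i, |z|^2 = 3.1337
Iter 5: z = -4.5992 + 0.3879i, |z|^2 = 21.3035
Escaped at iteration 5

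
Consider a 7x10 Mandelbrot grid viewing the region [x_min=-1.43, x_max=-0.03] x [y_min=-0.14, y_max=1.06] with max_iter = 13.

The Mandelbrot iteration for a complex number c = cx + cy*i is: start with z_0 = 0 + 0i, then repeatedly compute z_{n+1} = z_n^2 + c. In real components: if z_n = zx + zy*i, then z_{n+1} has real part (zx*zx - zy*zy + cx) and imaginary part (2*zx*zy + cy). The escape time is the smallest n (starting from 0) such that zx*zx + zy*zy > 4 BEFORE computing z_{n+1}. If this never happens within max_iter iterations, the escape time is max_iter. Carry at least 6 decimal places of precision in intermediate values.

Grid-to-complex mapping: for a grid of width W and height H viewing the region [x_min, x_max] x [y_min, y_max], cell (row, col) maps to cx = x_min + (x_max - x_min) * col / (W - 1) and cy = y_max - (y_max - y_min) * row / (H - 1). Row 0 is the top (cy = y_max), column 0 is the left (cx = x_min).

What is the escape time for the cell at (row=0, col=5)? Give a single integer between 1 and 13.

z_0 = 0 + 0i, c = -0.2633 + 1.0600i
Iter 1: z = -0.2633 + 1.0600i, |z|^2 = 1.1929
Iter 2: z = -1.3176 + 0.5017i, |z|^2 = 1.9878
Iter 3: z = 1.2210 + -0.2622i, |z|^2 = 1.5595
Iter 4: z = 1.1587 + 0.4198i, |z|^2 = 1.5189
Iter 5: z = 0.9030 + 2.0329i, |z|^2 = 4.9482
Escaped at iteration 5

Answer: 5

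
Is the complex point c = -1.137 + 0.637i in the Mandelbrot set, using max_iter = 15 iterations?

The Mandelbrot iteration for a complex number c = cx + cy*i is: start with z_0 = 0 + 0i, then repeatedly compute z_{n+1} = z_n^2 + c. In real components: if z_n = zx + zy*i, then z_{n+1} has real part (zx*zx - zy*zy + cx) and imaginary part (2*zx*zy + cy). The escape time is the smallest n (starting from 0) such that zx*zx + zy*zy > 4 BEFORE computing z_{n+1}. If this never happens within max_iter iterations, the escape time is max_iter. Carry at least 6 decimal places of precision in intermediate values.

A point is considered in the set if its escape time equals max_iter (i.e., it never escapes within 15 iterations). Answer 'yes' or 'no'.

z_0 = 0 + 0i, c = -1.1370 + 0.6370i
Iter 1: z = -1.1370 + 0.6370i, |z|^2 = 1.6985
Iter 2: z = -0.2500 + -0.8115i, |z|^2 = 0.7211
Iter 3: z = -1.7331 + 1.0428i, |z|^2 = 4.0910
Escaped at iteration 3

Answer: no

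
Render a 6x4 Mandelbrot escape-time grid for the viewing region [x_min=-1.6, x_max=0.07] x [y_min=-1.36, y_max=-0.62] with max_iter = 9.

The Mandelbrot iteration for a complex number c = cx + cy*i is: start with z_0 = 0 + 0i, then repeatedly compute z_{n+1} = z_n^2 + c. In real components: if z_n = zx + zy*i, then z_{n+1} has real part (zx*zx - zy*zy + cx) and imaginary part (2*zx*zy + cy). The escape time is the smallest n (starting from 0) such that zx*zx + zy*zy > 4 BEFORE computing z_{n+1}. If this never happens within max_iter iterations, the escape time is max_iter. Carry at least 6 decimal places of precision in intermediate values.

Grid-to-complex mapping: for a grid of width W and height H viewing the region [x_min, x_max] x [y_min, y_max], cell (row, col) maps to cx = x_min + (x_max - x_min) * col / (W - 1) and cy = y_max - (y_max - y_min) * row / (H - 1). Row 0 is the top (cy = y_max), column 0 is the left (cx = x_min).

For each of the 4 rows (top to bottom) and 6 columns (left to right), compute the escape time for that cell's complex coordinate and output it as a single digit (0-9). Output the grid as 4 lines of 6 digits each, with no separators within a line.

(row=0, col=0): c = -1.6000 + -0.6200i → escape time 3
(row=0, col=1): c = -1.2660 + -0.6200i → escape time 3
(row=0, col=2): c = -0.9320 + -0.6200i → escape time 5
(row=0, col=3): c = -0.5980 + -0.6200i → escape time 9
(row=0, col=4): c = -0.2640 + -0.6200i → escape time 9
(row=0, col=5): c = 0.0700 + -0.6200i → escape time 9
(row=1, col=0): c = -1.6000 + -0.8667i → escape time 3
(row=1, col=1): c = -1.2660 + -0.8667i → escape time 3
(row=1, col=2): c = -0.9320 + -0.8667i → escape time 3
(row=1, col=3): c = -0.5980 + -0.8667i → escape time 4
(row=1, col=4): c = -0.2640 + -0.8667i → escape time 9
(row=1, col=5): c = 0.0700 + -0.8667i → escape time 6
(row=2, col=0): c = -1.6000 + -1.1133i → escape time 2
(row=2, col=1): c = -1.2660 + -1.1133i → escape time 3
(row=2, col=2): c = -0.9320 + -1.1133i → escape time 3
(row=2, col=3): c = -0.5980 + -1.1133i → escape time 3
(row=2, col=4): c = -0.2640 + -1.1133i → escape time 5
(row=2, col=5): c = 0.0700 + -1.1133i → escape time 4
(row=3, col=0): c = -1.6000 + -1.3600i → escape time 1
(row=3, col=1): c = -1.2660 + -1.3600i → escape time 2
(row=3, col=2): c = -0.9320 + -1.3600i → escape time 2
(row=3, col=3): c = -0.5980 + -1.3600i → escape time 2
(row=3, col=4): c = -0.2640 + -1.3600i → escape time 2
(row=3, col=5): c = 0.0700 + -1.3600i → escape time 2

Answer: 335999
333496
233354
122222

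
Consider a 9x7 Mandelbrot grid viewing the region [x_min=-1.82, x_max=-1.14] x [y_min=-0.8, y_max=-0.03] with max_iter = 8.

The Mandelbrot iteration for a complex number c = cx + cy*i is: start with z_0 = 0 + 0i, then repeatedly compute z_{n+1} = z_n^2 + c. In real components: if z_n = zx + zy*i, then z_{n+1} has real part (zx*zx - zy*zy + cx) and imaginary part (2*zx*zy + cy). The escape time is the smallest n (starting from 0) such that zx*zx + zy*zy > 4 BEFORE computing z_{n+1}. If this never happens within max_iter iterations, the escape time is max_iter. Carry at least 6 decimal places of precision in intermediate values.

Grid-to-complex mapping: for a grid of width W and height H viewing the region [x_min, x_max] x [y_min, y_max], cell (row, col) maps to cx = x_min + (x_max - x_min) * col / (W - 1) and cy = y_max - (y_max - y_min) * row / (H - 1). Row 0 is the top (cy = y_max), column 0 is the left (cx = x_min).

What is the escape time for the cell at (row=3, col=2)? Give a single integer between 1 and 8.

z_0 = 0 + 0i, c = -1.6500 + -0.4150i
Iter 1: z = -1.6500 + -0.4150i, |z|^2 = 2.8947
Iter 2: z = 0.9003 + 0.9545i, |z|^2 = 1.7216
Iter 3: z = -1.7506 + 1.3036i, |z|^2 = 4.7640
Escaped at iteration 3

Answer: 3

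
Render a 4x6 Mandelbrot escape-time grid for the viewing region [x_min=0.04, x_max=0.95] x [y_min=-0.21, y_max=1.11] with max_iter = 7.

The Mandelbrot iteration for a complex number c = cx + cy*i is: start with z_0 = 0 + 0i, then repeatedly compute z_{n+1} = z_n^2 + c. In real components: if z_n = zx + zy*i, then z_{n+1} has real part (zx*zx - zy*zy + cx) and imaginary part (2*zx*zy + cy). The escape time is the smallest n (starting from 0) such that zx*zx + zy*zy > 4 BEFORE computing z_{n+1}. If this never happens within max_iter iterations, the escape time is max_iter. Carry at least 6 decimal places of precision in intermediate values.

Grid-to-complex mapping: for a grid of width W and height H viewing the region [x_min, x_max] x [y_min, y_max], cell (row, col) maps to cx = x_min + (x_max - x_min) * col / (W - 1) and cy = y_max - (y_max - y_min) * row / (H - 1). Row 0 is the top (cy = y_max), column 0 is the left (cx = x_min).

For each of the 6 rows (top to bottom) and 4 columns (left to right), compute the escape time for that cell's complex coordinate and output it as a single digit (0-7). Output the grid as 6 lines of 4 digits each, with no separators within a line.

Answer: 4222
7432
7732
7733
7743
7743

Derivation:
(row=0, col=0): c = 0.0400 + 1.1100i → escape time 4
(row=0, col=1): c = 0.3433 + 1.1100i → escape time 2
(row=0, col=2): c = 0.6467 + 1.1100i → escape time 2
(row=0, col=3): c = 0.9500 + 1.1100i → escape time 2
(row=1, col=0): c = 0.0400 + 0.8460i → escape time 7
(row=1, col=1): c = 0.3433 + 0.8460i → escape time 4
(row=1, col=2): c = 0.6467 + 0.8460i → escape time 3
(row=1, col=3): c = 0.9500 + 0.8460i → escape time 2
(row=2, col=0): c = 0.0400 + 0.5820i → escape time 7
(row=2, col=1): c = 0.3433 + 0.5820i → escape time 7
(row=2, col=2): c = 0.6467 + 0.5820i → escape time 3
(row=2, col=3): c = 0.9500 + 0.5820i → escape time 2
(row=3, col=0): c = 0.0400 + 0.3180i → escape time 7
(row=3, col=1): c = 0.3433 + 0.3180i → escape time 7
(row=3, col=2): c = 0.6467 + 0.3180i → escape time 3
(row=3, col=3): c = 0.9500 + 0.3180i → escape time 3
(row=4, col=0): c = 0.0400 + 0.0540i → escape time 7
(row=4, col=1): c = 0.3433 + 0.0540i → escape time 7
(row=4, col=2): c = 0.6467 + 0.0540i → escape time 4
(row=4, col=3): c = 0.9500 + 0.0540i → escape time 3
(row=5, col=0): c = 0.0400 + -0.2100i → escape time 7
(row=5, col=1): c = 0.3433 + -0.2100i → escape time 7
(row=5, col=2): c = 0.6467 + -0.2100i → escape time 4
(row=5, col=3): c = 0.9500 + -0.2100i → escape time 3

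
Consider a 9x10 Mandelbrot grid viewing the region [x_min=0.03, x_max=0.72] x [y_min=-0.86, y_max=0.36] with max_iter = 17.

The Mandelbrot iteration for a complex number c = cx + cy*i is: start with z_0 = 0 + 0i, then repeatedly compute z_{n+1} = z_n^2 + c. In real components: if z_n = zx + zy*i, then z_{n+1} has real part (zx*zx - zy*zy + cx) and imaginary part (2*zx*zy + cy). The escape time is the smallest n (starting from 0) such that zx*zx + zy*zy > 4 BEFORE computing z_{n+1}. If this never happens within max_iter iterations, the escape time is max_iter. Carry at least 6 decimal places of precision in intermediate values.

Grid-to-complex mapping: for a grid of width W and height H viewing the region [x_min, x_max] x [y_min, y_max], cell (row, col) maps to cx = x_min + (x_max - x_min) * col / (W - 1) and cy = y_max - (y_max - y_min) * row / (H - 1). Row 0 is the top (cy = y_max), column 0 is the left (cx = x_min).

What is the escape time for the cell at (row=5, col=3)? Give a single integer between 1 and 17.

Answer: 17

Derivation:
z_0 = 0 + 0i, c = 0.2887 + -0.3178i
Iter 1: z = 0.2887 + -0.3178i, |z|^2 = 0.1844
Iter 2: z = 0.2711 + -0.5013i, |z|^2 = 0.3248
Iter 3: z = 0.1110 + -0.5896i, |z|^2 = 0.3600
Iter 4: z = -0.0466 + -0.4486i, |z|^2 = 0.2035
Iter 5: z = 0.0896 + -0.2760i, |z|^2 = 0.0842
Iter 6: z = 0.2206 + -0.3673i, |z|^2 = 0.1836
Iter 7: z = 0.2025 + -0.4798i, |z|^2 = 0.2713
Iter 8: z = 0.0995 + -0.5122i, |z|^2 = 0.2722
Iter 9: z = 0.0364 + -0.4197i, |z|^2 = 0.1775
Iter 10: z = 0.1139 + -0.3483i, |z|^2 = 0.1343
Iter 11: z = 0.1804 + -0.3971i, |z|^2 = 0.1902
Iter 12: z = 0.1636 + -0.4611i, |z|^2 = 0.2393
Iter 13: z = 0.1029 + -0.4686i, |z|^2 = 0.2302
Iter 14: z = 0.0797 + -0.4143i, |z|^2 = 0.1780
Iter 15: z = 0.1235 + -0.3838i, |z|^2 = 0.1626
Iter 16: z = 0.1567 + -0.4126i, |z|^2 = 0.1948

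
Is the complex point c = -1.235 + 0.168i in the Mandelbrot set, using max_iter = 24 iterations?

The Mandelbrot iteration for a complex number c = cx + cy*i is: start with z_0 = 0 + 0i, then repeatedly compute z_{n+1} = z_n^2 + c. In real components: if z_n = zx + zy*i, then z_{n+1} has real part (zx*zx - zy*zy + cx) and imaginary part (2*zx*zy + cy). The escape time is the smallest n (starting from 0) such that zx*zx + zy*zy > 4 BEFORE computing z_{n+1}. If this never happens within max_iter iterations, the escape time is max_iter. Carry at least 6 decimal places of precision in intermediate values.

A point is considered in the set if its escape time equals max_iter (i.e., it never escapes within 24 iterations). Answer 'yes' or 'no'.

z_0 = 0 + 0i, c = -1.2350 + 0.1680i
Iter 1: z = -1.2350 + 0.1680i, |z|^2 = 1.5534
Iter 2: z = 0.2620 + -0.2470i, |z|^2 = 0.1296
Iter 3: z = -1.2273 + 0.0386i, |z|^2 = 1.5079
Iter 4: z = 0.2699 + 0.0733i, |z|^2 = 0.0782
Iter 5: z = -1.1675 + 0.2075i, |z|^2 = 1.4062
Iter 6: z = 0.0850 + -0.3166i, |z|^2 = 0.1075
Iter 7: z = -1.3280 + 0.1141i, |z|^2 = 1.7767
Iter 8: z = 0.5156 + -0.1352i, |z|^2 = 0.2841
Iter 9: z = -0.9874 + 0.0286i, |z|^2 = 0.9758
Iter 10: z = -0.2609 + 0.1115i, |z|^2 = 0.0805
Iter 11: z = -1.1794 + 0.1098i, |z|^2 = 1.4030
Iter 12: z = 0.1439 + -0.0911i, |z|^2 = 0.0290
Iter 13: z = -1.2226 + 0.1418i, |z|^2 = 1.5148
Iter 14: z = 0.2396 + -0.1787i, |z|^2 = 0.0894
Iter 15: z = -1.2095 + 0.0824i, |z|^2 = 1.4697
Iter 16: z = 0.2211 + -0.0312i, |z|^2 = 0.0499
Iter 17: z = -1.1871 + 0.1542i, |z|^2 = 1.4329
Iter 18: z = 0.1504 + -0.1981i, |z|^2 = 0.0618
Iter 19: z = -1.2516 + 0.1084i, |z|^2 = 1.5783
Iter 20: z = 0.3198 + -0.1034i, |z|^2 = 0.1130
Iter 21: z = -1.1434 + 0.1018i, |z|^2 = 1.3178
Iter 22: z = 0.0620 + -0.0649i, |z|^2 = 0.0081
Iter 23: z = -1.2354 + 0.1599i, |z|^2 = 1.5517
Did not escape in 24 iterations → in set

Answer: yes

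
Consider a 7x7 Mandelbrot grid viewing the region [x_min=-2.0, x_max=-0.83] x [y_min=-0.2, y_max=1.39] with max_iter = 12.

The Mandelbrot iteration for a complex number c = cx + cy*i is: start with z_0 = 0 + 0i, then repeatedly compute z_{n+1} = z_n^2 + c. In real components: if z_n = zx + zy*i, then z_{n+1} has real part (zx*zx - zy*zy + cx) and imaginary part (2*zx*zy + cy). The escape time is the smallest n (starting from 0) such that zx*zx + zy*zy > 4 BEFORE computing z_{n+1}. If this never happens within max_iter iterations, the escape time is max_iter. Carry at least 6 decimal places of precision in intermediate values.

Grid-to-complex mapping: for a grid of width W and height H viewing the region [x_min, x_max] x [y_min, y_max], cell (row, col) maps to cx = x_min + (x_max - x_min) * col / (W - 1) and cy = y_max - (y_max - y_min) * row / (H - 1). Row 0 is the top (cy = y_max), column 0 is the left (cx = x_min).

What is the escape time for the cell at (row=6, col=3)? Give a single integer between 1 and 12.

Answer: 6

Derivation:
z_0 = 0 + 0i, c = -1.4150 + -0.2000i
Iter 1: z = -1.4150 + -0.2000i, |z|^2 = 2.0422
Iter 2: z = 0.5472 + 0.3660i, |z|^2 = 0.4334
Iter 3: z = -1.2495 + 0.2006i, |z|^2 = 1.6015
Iter 4: z = 0.1060 + -0.7012i, |z|^2 = 0.5030
Iter 5: z = -1.8955 + -0.3487i, |z|^2 = 3.7144
Iter 6: z = 2.0562 + 1.1219i, |z|^2 = 5.4866
Escaped at iteration 6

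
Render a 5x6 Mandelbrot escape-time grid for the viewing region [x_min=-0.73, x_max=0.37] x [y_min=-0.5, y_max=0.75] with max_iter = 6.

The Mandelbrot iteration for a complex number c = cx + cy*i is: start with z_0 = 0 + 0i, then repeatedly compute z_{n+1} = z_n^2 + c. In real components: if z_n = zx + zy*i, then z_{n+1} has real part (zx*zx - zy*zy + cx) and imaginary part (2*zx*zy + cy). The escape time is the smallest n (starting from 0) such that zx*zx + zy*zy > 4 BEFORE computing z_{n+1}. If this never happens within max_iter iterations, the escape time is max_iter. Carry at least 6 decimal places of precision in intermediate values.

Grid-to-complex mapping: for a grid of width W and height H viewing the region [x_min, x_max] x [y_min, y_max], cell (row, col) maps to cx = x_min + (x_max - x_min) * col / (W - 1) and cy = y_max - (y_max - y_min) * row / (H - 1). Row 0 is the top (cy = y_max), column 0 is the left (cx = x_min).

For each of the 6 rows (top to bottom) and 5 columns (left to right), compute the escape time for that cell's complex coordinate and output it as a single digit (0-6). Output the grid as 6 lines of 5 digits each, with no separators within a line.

Answer: 46665
66666
66666
66666
66666
66666

Derivation:
(row=0, col=0): c = -0.7300 + 0.7500i → escape time 4
(row=0, col=1): c = -0.4550 + 0.7500i → escape time 6
(row=0, col=2): c = -0.1800 + 0.7500i → escape time 6
(row=0, col=3): c = 0.0950 + 0.7500i → escape time 6
(row=0, col=4): c = 0.3700 + 0.7500i → escape time 5
(row=1, col=0): c = -0.7300 + 0.5000i → escape time 6
(row=1, col=1): c = -0.4550 + 0.5000i → escape time 6
(row=1, col=2): c = -0.1800 + 0.5000i → escape time 6
(row=1, col=3): c = 0.0950 + 0.5000i → escape time 6
(row=1, col=4): c = 0.3700 + 0.5000i → escape time 6
(row=2, col=0): c = -0.7300 + 0.2500i → escape time 6
(row=2, col=1): c = -0.4550 + 0.2500i → escape time 6
(row=2, col=2): c = -0.1800 + 0.2500i → escape time 6
(row=2, col=3): c = 0.0950 + 0.2500i → escape time 6
(row=2, col=4): c = 0.3700 + 0.2500i → escape time 6
(row=3, col=0): c = -0.7300 + 0.0000i → escape time 6
(row=3, col=1): c = -0.4550 + 0.0000i → escape time 6
(row=3, col=2): c = -0.1800 + 0.0000i → escape time 6
(row=3, col=3): c = 0.0950 + 0.0000i → escape time 6
(row=3, col=4): c = 0.3700 + 0.0000i → escape time 6
(row=4, col=0): c = -0.7300 + -0.2500i → escape time 6
(row=4, col=1): c = -0.4550 + -0.2500i → escape time 6
(row=4, col=2): c = -0.1800 + -0.2500i → escape time 6
(row=4, col=3): c = 0.0950 + -0.2500i → escape time 6
(row=4, col=4): c = 0.3700 + -0.2500i → escape time 6
(row=5, col=0): c = -0.7300 + -0.5000i → escape time 6
(row=5, col=1): c = -0.4550 + -0.5000i → escape time 6
(row=5, col=2): c = -0.1800 + -0.5000i → escape time 6
(row=5, col=3): c = 0.0950 + -0.5000i → escape time 6
(row=5, col=4): c = 0.3700 + -0.5000i → escape time 6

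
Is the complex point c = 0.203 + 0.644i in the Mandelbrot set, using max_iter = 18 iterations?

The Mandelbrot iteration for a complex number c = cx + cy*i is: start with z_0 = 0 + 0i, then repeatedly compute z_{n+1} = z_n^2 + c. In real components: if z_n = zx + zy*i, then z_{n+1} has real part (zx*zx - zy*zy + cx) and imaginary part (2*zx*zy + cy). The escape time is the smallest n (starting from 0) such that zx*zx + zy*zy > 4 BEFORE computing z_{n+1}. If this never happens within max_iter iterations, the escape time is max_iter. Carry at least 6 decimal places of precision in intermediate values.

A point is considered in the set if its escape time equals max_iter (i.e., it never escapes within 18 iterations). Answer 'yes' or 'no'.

Answer: no

Derivation:
z_0 = 0 + 0i, c = 0.2030 + 0.6440i
Iter 1: z = 0.2030 + 0.6440i, |z|^2 = 0.4559
Iter 2: z = -0.1705 + 0.9055i, |z|^2 = 0.8489
Iter 3: z = -0.5878 + 0.3352i, |z|^2 = 0.4578
Iter 4: z = 0.4361 + 0.2500i, |z|^2 = 0.2527
Iter 5: z = 0.3307 + 0.8620i, |z|^2 = 0.8525
Iter 6: z = -0.4307 + 1.2142i, |z|^2 = 1.6598
Iter 7: z = -1.0858 + -0.4020i, |z|^2 = 1.3406
Iter 8: z = 1.2204 + 1.5169i, |z|^2 = 3.7904
Iter 9: z = -0.6088 + 4.3465i, |z|^2 = 19.2625
Escaped at iteration 9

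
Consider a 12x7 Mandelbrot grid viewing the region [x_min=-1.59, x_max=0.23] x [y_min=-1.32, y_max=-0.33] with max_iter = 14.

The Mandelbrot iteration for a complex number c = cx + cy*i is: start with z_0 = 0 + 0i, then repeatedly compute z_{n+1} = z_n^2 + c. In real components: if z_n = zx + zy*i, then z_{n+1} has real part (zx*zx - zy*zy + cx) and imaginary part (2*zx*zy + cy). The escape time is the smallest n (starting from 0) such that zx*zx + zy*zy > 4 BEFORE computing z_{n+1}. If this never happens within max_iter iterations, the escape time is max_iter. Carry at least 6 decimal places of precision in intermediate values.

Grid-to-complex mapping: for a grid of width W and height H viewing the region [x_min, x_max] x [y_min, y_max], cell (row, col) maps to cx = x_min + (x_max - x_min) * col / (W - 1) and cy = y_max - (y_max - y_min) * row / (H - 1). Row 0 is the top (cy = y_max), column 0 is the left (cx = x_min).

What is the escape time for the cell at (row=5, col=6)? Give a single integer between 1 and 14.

z_0 = 0 + 0i, c = -0.5973 + -1.1550i
Iter 1: z = -0.5973 + -1.1550i, |z|^2 = 1.6908
Iter 2: z = -1.5746 + 0.2247i, |z|^2 = 2.5297
Iter 3: z = 1.8315 + -1.8626i, |z|^2 = 6.8237
Escaped at iteration 3

Answer: 3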